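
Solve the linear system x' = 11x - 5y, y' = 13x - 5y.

Coefficient matrix A = [[11, -5], [13, -5]].
Characteristic polynomial det(A - λI) = λ^2 - 6λ + 10 = 0.
Eigenvalues λ = 3 ± i (complex conjugate pair).
For λ=3+i: an eigenvector is (-2,-3) - i(-1,-2) = (-2 + i, -3 + 2i).
A real fundamental pair from Re and Im of e^((3+i)t)v: X_1 = e^(3t)(cos(t)·(-2,-3) + sin(t)·(-1,-2)), X_2 = e^(3t)(sin(t)·(-2,-3) - cos(t)·(-1,-2)).
General solution: C_1X_1 + C_2X_2.

x(t) = -C_1e^(3t)sin(t) - 2C_1e^(3t)cos(t) - 2C_2e^(3t)sin(t) + C_2e^(3t)cos(t), y(t) = -2C_1e^(3t)sin(t) - 3C_1e^(3t)cos(t) - 3C_2e^(3t)sin(t) + 2C_2e^(3t)cos(t)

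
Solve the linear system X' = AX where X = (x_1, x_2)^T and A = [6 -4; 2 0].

x_1(t) = -2K_1e^(4t) - K_2e^(2t), x_2(t) = -K_1e^(4t) - K_2e^(2t)

Coefficient matrix A = [[6, -4], [2, 0]].
Characteristic polynomial det(A - λI) = λ^2 - 6λ + 8 = 0.
Eigenvalues λ = 4, 2.
For λ=4: (A-λI) row 1 is [2, -4], so an eigenvector is (-2, -1).
For λ=2: (A-λI) row 1 is [4, -4], so an eigenvector is (-1, -1).
General solution: K_1e^(4t)(-2,-1) + K_2e^(2t)(-1,-1).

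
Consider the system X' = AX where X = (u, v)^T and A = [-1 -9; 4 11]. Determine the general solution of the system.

u(t) = 3K_1e^(5t) + 3K_2te^(5t) + K_2e^(5t), v(t) = -2K_1e^(5t) - 2K_2te^(5t) - K_2e^(5t)

Coefficient matrix A = [[-1, -9], [4, 11]].
Characteristic polynomial det(A - λI) = λ^2 - 10λ + 25 = 0.
Single eigenvalue λ = 5 with algebraic multiplicity 2.
Eigenvector v = (3,-2); generalized eigenvector w with (A-λI)w=v is (1,-1).
General solution: e^(5t)[K_1·v + K_2·(t·v + w)].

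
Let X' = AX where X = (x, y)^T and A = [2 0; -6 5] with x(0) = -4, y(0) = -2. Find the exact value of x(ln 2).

A = [[2,0],[-6,5]]; eigenvalues λ = 5, 2.
Eigenvectors: (0,-1) for λ=5, (1,2) for λ=2.
From the initial condition, c_1 = -6, c_2 = -4.
x(ln 2) = (-6)(2^5)(0) + (-4)(2^2)(1) = -16.

-16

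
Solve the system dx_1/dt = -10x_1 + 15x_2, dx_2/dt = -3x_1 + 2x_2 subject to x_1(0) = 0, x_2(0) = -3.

Coefficient matrix A = [[-10, 15], [-3, 2]].
Characteristic polynomial det(A - λI) = λ^2 + 8λ + 25 = 0.
Eigenvalues λ = -4 ± 3i (complex conjugate pair).
For λ=-4+3i: an eigenvector is (-1,0) - i(2,1) = (-1 - 2i, 0 - i).
A real fundamental pair from Re and Im of e^((-4+3i)t)v: X_1 = e^(-4t)(cos(3t)·(-1,0) + sin(3t)·(2,1)), X_2 = e^(-4t)(sin(3t)·(-1,0) - cos(3t)·(2,1)).
General solution: C_1X_1 + C_2X_2.
Applying x_1(0)=0, x_2(0)=-3 gives C_1=-6, C_2=3.

x_1(t) = -15e^(-4t)sin(3t), x_2(t) = -6e^(-4t)sin(3t) - 3e^(-4t)cos(3t)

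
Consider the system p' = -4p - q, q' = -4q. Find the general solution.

Coefficient matrix A = [[-4, -1], [0, -4]].
Characteristic polynomial det(A - λI) = λ^2 + 8λ + 16 = 0.
Single eigenvalue λ = -4 with algebraic multiplicity 2.
Eigenvector v = (-1,0); generalized eigenvector w with (A-λI)w=v is (-3,1).
General solution: e^(-4t)[c_1·v + c_2·(t·v + w)].

p(t) = -c_1e^(-4t) - c_2te^(-4t) - 3c_2e^(-4t), q(t) = c_2e^(-4t)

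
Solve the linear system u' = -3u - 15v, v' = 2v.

Coefficient matrix A = [[-3, -15], [0, 2]].
Characteristic polynomial det(A - λI) = λ^2 + λ - 6 = 0.
Eigenvalues λ = -3, 2.
For λ=-3: (A-λI) row 1 is [0, -15], so an eigenvector is (1, 0).
For λ=2: (A-λI) row 1 is [-5, -15], so an eigenvector is (3, -1).
General solution: C_1e^(-3t)(1,0) + C_2e^(2t)(3,-1).

u(t) = C_1e^(-3t) + 3C_2e^(2t), v(t) = -C_2e^(2t)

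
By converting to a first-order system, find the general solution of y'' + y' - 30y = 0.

y(t) = c_1e^(-6t) + c_2e^(5t)

Let x_1 = y, x_2 = y'. Then x_1' = x_2 and x_2' = 30x_1 - x_2.
A = [[0,1],[30,-1]]; det(A-λI) = λ^2 + λ - 30.
Eigenvalues λ = -6, 5 with eigenvectors (1,-6), (1,5).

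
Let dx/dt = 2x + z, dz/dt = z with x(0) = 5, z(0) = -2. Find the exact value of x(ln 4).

A = [[2,1],[0,1]]; eigenvalues λ = 2, 1.
Eigenvectors: (-1,0) for λ=2, (1,-1) for λ=1.
From the initial condition, c_1 = -3, c_2 = 2.
x(ln 4) = (-3)(4^2)(-1) + (2)(4^1)(1) = 56.

56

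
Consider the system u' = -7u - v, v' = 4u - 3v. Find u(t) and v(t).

Coefficient matrix A = [[-7, -1], [4, -3]].
Characteristic polynomial det(A - λI) = λ^2 + 10λ + 25 = 0.
Single eigenvalue λ = -5 with algebraic multiplicity 2.
Eigenvector v = (1,-2); generalized eigenvector w with (A-λI)w=v is (-1,1).
General solution: e^(-5t)[C_1·v + C_2·(t·v + w)].

u(t) = C_1e^(-5t) + C_2te^(-5t) - C_2e^(-5t), v(t) = -2C_1e^(-5t) - 2C_2te^(-5t) + C_2e^(-5t)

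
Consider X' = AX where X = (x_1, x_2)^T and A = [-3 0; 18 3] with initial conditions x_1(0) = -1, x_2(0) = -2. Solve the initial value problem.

Coefficient matrix A = [[-3, 0], [18, 3]].
Characteristic polynomial det(A - λI) = λ^2 - 9 = 0.
Eigenvalues λ = -3, 3.
For λ=-3: (A-λI) row 2 is [18, 6], so an eigenvector is (1, -3).
For λ=3: (A-λI) row 1 is [-6, 0], so an eigenvector is (0, 1).
General solution: K_1e^(-3t)(1,-3) + K_2e^(3t)(0,1).
Applying x_1(0)=-1, x_2(0)=-2 gives K_1=-1, K_2=-5.

x_1(t) = -e^(-3t), x_2(t) = -5e^(3t) + 3e^(-3t)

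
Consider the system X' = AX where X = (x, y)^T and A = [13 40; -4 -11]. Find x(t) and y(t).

x(t) = -c_1e^(t)sin(4t) + 3c_1e^(t)cos(4t) + 3c_2e^(t)sin(4t) + c_2e^(t)cos(4t), y(t) = -c_1e^(t)cos(4t) - c_2e^(t)sin(4t)

Coefficient matrix A = [[13, 40], [-4, -11]].
Characteristic polynomial det(A - λI) = λ^2 - 2λ + 17 = 0.
Eigenvalues λ = 1 ± 4i (complex conjugate pair).
For λ=1+4i: an eigenvector is (3,-1) - i(-1,0) = (3 + i, -1).
A real fundamental pair from Re and Im of e^((1+4i)t)v: X_1 = e^(t)(cos(4t)·(3,-1) + sin(4t)·(-1,0)), X_2 = e^(t)(sin(4t)·(3,-1) - cos(4t)·(-1,0)).
General solution: c_1X_1 + c_2X_2.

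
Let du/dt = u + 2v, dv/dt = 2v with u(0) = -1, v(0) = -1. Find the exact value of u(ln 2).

-6

A = [[1,2],[0,2]]; eigenvalues λ = 2, 1.
Eigenvectors: (-2,-1) for λ=2, (-1,0) for λ=1.
From the initial condition, c_1 = 1, c_2 = -1.
u(ln 2) = (1)(2^2)(-2) + (-1)(2^1)(-1) = -6.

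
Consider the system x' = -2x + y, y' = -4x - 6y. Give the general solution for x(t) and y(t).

Coefficient matrix A = [[-2, 1], [-4, -6]].
Characteristic polynomial det(A - λI) = λ^2 + 8λ + 16 = 0.
Single eigenvalue λ = -4 with algebraic multiplicity 2.
Eigenvector v = (-1,2); generalized eigenvector w with (A-λI)w=v is (-1,1).
General solution: e^(-4t)[K_1·v + K_2·(t·v + w)].

x(t) = -K_1e^(-4t) - K_2te^(-4t) - K_2e^(-4t), y(t) = 2K_1e^(-4t) + 2K_2te^(-4t) + K_2e^(-4t)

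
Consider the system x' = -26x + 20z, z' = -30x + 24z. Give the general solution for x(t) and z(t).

x(t) = -2K_1e^(4t) - K_2e^(-6t), z(t) = -3K_1e^(4t) - K_2e^(-6t)

Coefficient matrix A = [[-26, 20], [-30, 24]].
Characteristic polynomial det(A - λI) = λ^2 + 2λ - 24 = 0.
Eigenvalues λ = 4, -6.
For λ=4: (A-λI) row 1 is [-30, 20], so an eigenvector is (-2, -3).
For λ=-6: (A-λI) row 1 is [-20, 20], so an eigenvector is (-1, -1).
General solution: K_1e^(4t)(-2,-3) + K_2e^(-6t)(-1,-1).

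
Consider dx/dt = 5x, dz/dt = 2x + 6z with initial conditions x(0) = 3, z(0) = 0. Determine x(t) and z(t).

x(t) = 3e^(5t), z(t) = 6e^(6t) - 6e^(5t)

Coefficient matrix A = [[5, 0], [2, 6]].
Characteristic polynomial det(A - λI) = λ^2 - 11λ + 30 = 0.
Eigenvalues λ = 5, 6.
For λ=5: (A-λI) row 2 is [2, 1], so an eigenvector is (-1, 2).
For λ=6: (A-λI) row 1 is [-1, 0], so an eigenvector is (0, -1).
General solution: c_1e^(5t)(-1,2) + c_2e^(6t)(0,-1).
Applying x(0)=3, z(0)=0 gives c_1=-3, c_2=-6.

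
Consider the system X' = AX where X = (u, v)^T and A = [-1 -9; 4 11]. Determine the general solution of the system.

u(t) = 3c_1e^(5t) + 3c_2te^(5t) - 2c_2e^(5t), v(t) = -2c_1e^(5t) - 2c_2te^(5t) + c_2e^(5t)

Coefficient matrix A = [[-1, -9], [4, 11]].
Characteristic polynomial det(A - λI) = λ^2 - 10λ + 25 = 0.
Single eigenvalue λ = 5 with algebraic multiplicity 2.
Eigenvector v = (3,-2); generalized eigenvector w with (A-λI)w=v is (-2,1).
General solution: e^(5t)[c_1·v + c_2·(t·v + w)].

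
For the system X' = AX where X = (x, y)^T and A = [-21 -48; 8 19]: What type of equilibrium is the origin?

A = [[-21,-48],[8,19]]; det(A-λI) = λ^2 + 2λ - 15.
λ = -5, 3: opposite signs.

saddle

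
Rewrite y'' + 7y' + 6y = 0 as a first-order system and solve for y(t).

y(t) = C_1e^(-6t) + C_2e^(-t)

Let x_1 = y, x_2 = y'. Then x_1' = x_2 and x_2' = -6x_1 - 7x_2.
A = [[0,1],[-6,-7]]; det(A-λI) = λ^2 + 7λ + 6.
Eigenvalues λ = -6, -1 with eigenvectors (1,-6), (1,-1).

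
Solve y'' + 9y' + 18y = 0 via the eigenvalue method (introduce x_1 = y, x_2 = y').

y(t) = C_1e^(-6t) + C_2e^(-3t)

Let x_1 = y, x_2 = y'. Then x_1' = x_2 and x_2' = -18x_1 - 9x_2.
A = [[0,1],[-18,-9]]; det(A-λI) = λ^2 + 9λ + 18.
Eigenvalues λ = -6, -3 with eigenvectors (1,-6), (1,-3).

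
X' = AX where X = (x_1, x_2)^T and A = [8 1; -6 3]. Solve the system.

x_1(t) = -c_1e^(5t) - c_2e^(6t), x_2(t) = 3c_1e^(5t) + 2c_2e^(6t)

Coefficient matrix A = [[8, 1], [-6, 3]].
Characteristic polynomial det(A - λI) = λ^2 - 11λ + 30 = 0.
Eigenvalues λ = 5, 6.
For λ=5: (A-λI) row 1 is [3, 1], so an eigenvector is (-1, 3).
For λ=6: (A-λI) row 1 is [2, 1], so an eigenvector is (-1, 2).
General solution: c_1e^(5t)(-1,3) + c_2e^(6t)(-1,2).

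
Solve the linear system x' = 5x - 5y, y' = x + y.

x(t) = -2c_1e^(3t)sin(t) - c_1e^(3t)cos(t) - c_2e^(3t)sin(t) + 2c_2e^(3t)cos(t), y(t) = -c_1e^(3t)sin(t) + c_2e^(3t)cos(t)

Coefficient matrix A = [[5, -5], [1, 1]].
Characteristic polynomial det(A - λI) = λ^2 - 6λ + 10 = 0.
Eigenvalues λ = 3 ± i (complex conjugate pair).
For λ=3+i: an eigenvector is (-1,0) - i(-2,-1) = (-1 + 2i, 0 + i).
A real fundamental pair from Re and Im of e^((3+i)t)v: X_1 = e^(3t)(cos(t)·(-1,0) + sin(t)·(-2,-1)), X_2 = e^(3t)(sin(t)·(-1,0) - cos(t)·(-2,-1)).
General solution: c_1X_1 + c_2X_2.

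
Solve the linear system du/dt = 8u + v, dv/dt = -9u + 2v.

Coefficient matrix A = [[8, 1], [-9, 2]].
Characteristic polynomial det(A - λI) = λ^2 - 10λ + 25 = 0.
Single eigenvalue λ = 5 with algebraic multiplicity 2.
Eigenvector v = (-1,3); generalized eigenvector w with (A-λI)w=v is (-1,2).
General solution: e^(5t)[c_1·v + c_2·(t·v + w)].

u(t) = -c_1e^(5t) - c_2te^(5t) - c_2e^(5t), v(t) = 3c_1e^(5t) + 3c_2te^(5t) + 2c_2e^(5t)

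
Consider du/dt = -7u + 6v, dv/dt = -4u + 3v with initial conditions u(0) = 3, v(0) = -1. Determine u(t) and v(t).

u(t) = -9e^(-t) + 12e^(-3t), v(t) = -9e^(-t) + 8e^(-3t)

Coefficient matrix A = [[-7, 6], [-4, 3]].
Characteristic polynomial det(A - λI) = λ^2 + 4λ + 3 = 0.
Eigenvalues λ = -1, -3.
For λ=-1: (A-λI) row 1 is [-6, 6], so an eigenvector is (-1, -1).
For λ=-3: (A-λI) row 1 is [-4, 6], so an eigenvector is (-3, -2).
General solution: K_1e^(-t)(-1,-1) + K_2e^(-3t)(-3,-2).
Applying u(0)=3, v(0)=-1 gives K_1=9, K_2=-4.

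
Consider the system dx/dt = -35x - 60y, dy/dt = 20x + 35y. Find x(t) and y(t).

Coefficient matrix A = [[-35, -60], [20, 35]].
Characteristic polynomial det(A - λI) = λ^2 - 25 = 0.
Eigenvalues λ = 5, -5.
For λ=5: (A-λI) row 1 is [-40, -60], so an eigenvector is (3, -2).
For λ=-5: (A-λI) row 1 is [-30, -60], so an eigenvector is (2, -1).
General solution: C_1e^(5t)(3,-2) + C_2e^(-5t)(2,-1).

x(t) = 3C_1e^(5t) + 2C_2e^(-5t), y(t) = -2C_1e^(5t) - C_2e^(-5t)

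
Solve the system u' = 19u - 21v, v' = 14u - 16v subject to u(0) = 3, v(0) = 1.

u(t) = 6e^(5t) - 3e^(-2t), v(t) = 4e^(5t) - 3e^(-2t)

Coefficient matrix A = [[19, -21], [14, -16]].
Characteristic polynomial det(A - λI) = λ^2 - 3λ - 10 = 0.
Eigenvalues λ = -2, 5.
For λ=-2: (A-λI) row 1 is [21, -21], so an eigenvector is (-1, -1).
For λ=5: (A-λI) row 1 is [14, -21], so an eigenvector is (-3, -2).
General solution: C_1e^(-2t)(-1,-1) + C_2e^(5t)(-3,-2).
Applying u(0)=3, v(0)=1 gives C_1=3, C_2=-2.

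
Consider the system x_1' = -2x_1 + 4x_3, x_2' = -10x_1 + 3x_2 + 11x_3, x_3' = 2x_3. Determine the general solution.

x_1(t) = K_1e^(-2t) + K_3e^(2t), x_2(t) = 2K_1e^(-2t) + K_2e^(3t) - K_3e^(2t), x_3(t) = K_3e^(2t)

Coefficient matrix A = [[-2, 0, 4], [-10, 3, 11], [0, 0, 2]].
det(A - λI) = 0 gives eigenvalues λ = -2, 3, 2.
For λ=-2: eigenvector (1,2,0).
For λ=3: eigenvector (0,1,0).
For λ=2: eigenvector (1,-1,1).
General solution: K_1e^(-2t)(1,2,0) + K_2e^(3t)(0,1,0) + K_3e^(2t)(1,-1,1).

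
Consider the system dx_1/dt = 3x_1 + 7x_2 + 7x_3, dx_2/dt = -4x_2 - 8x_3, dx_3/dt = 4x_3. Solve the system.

Coefficient matrix A = [[3, 7, 7], [0, -4, -8], [0, 0, 4]].
det(A - λI) = 0 gives eigenvalues λ = 3, -4, 4.
For λ=3: eigenvector (1,0,0).
For λ=-4: eigenvector (-1,1,0).
For λ=4: eigenvector (0,-1,1).
General solution: K_1e^(3t)(1,0,0) + K_2e^(-4t)(-1,1,0) + K_3e^(4t)(0,-1,1).

x_1(t) = K_1e^(3t) - K_2e^(-4t), x_2(t) = K_2e^(-4t) - K_3e^(4t), x_3(t) = K_3e^(4t)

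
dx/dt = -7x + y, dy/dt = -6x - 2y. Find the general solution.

x(t) = c_1e^(-4t) + c_2e^(-5t), y(t) = 3c_1e^(-4t) + 2c_2e^(-5t)

Coefficient matrix A = [[-7, 1], [-6, -2]].
Characteristic polynomial det(A - λI) = λ^2 + 9λ + 20 = 0.
Eigenvalues λ = -4, -5.
For λ=-4: (A-λI) row 1 is [-3, 1], so an eigenvector is (1, 3).
For λ=-5: (A-λI) row 1 is [-2, 1], so an eigenvector is (1, 2).
General solution: c_1e^(-4t)(1,3) + c_2e^(-5t)(1,2).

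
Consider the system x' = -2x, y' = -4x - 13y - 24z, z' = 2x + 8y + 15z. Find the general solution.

Coefficient matrix A = [[-2, 0, 0], [-4, -13, -24], [2, 8, 15]].
det(A - λI) = 0 gives eigenvalues λ = -2, -1, 3.
For λ=-2: eigenvector (1,4,-2).
For λ=-1: eigenvector (0,-2,1).
For λ=3: eigenvector (0,-3,2).
General solution: K_1e^(-2t)(1,4,-2) + K_2e^(-t)(0,-2,1) + K_3e^(3t)(0,-3,2).

x(t) = K_1e^(-2t), y(t) = 4K_1e^(-2t) - 2K_2e^(-t) - 3K_3e^(3t), z(t) = -2K_1e^(-2t) + K_2e^(-t) + 2K_3e^(3t)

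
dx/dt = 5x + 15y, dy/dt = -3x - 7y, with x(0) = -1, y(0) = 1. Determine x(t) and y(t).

Coefficient matrix A = [[5, 15], [-3, -7]].
Characteristic polynomial det(A - λI) = λ^2 + 2λ + 10 = 0.
Eigenvalues λ = -1 ± 3i (complex conjugate pair).
For λ=-1+3i: an eigenvector is (-1,0) - i(-2,1) = (-1 + 2i, 0 - i).
A real fundamental pair from Re and Im of e^((-1+3i)t)v: X_1 = e^(-t)(cos(3t)·(-1,0) + sin(3t)·(-2,1)), X_2 = e^(-t)(sin(3t)·(-1,0) - cos(3t)·(-2,1)).
General solution: C_1X_1 + C_2X_2.
Applying x(0)=-1, y(0)=1 gives C_1=-1, C_2=-1.

x(t) = 3e^(-t)sin(3t) - e^(-t)cos(3t), y(t) = -e^(-t)sin(3t) + e^(-t)cos(3t)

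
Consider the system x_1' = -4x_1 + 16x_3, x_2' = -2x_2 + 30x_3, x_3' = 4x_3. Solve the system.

Coefficient matrix A = [[-4, 0, 16], [0, -2, 30], [0, 0, 4]].
det(A - λI) = 0 gives eigenvalues λ = -2, -4, 4.
For λ=-2: eigenvector (0,1,0).
For λ=-4: eigenvector (1,0,0).
For λ=4: eigenvector (2,5,1).
General solution: c_1e^(-2t)(0,1,0) + c_2e^(-4t)(1,0,0) + c_3e^(4t)(2,5,1).

x_1(t) = c_2e^(-4t) + 2c_3e^(4t), x_2(t) = c_1e^(-2t) + 5c_3e^(4t), x_3(t) = c_3e^(4t)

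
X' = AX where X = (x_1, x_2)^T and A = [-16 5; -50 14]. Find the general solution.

Coefficient matrix A = [[-16, 5], [-50, 14]].
Characteristic polynomial det(A - λI) = λ^2 + 2λ + 26 = 0.
Eigenvalues λ = -1 ± 5i (complex conjugate pair).
For λ=-1+5i: an eigenvector is (0,1) - i(1,3) = (0 - i, 1 - 3i).
A real fundamental pair from Re and Im of e^((-1+5i)t)v: X_1 = e^(-t)(cos(5t)·(0,1) + sin(5t)·(1,3)), X_2 = e^(-t)(sin(5t)·(0,1) - cos(5t)·(1,3)).
General solution: C_1X_1 + C_2X_2.

x_1(t) = C_1e^(-t)sin(5t) - C_2e^(-t)cos(5t), x_2(t) = 3C_1e^(-t)sin(5t) + C_1e^(-t)cos(5t) + C_2e^(-t)sin(5t) - 3C_2e^(-t)cos(5t)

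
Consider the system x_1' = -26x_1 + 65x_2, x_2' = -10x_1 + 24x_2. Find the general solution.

x_1(t) = -3C_1e^(-t)sin(5t) - 2C_1e^(-t)cos(5t) - 2C_2e^(-t)sin(5t) + 3C_2e^(-t)cos(5t), x_2(t) = -C_1e^(-t)sin(5t) - C_1e^(-t)cos(5t) - C_2e^(-t)sin(5t) + C_2e^(-t)cos(5t)

Coefficient matrix A = [[-26, 65], [-10, 24]].
Characteristic polynomial det(A - λI) = λ^2 + 2λ + 26 = 0.
Eigenvalues λ = -1 ± 5i (complex conjugate pair).
For λ=-1+5i: an eigenvector is (-2,-1) - i(-3,-1) = (-2 + 3i, -1 + i).
A real fundamental pair from Re and Im of e^((-1+5i)t)v: X_1 = e^(-t)(cos(5t)·(-2,-1) + sin(5t)·(-3,-1)), X_2 = e^(-t)(sin(5t)·(-2,-1) - cos(5t)·(-3,-1)).
General solution: C_1X_1 + C_2X_2.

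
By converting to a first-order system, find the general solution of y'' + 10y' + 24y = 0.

y(t) = c_1e^(-4t) + c_2e^(-6t)

Let x_1 = y, x_2 = y'. Then x_1' = x_2 and x_2' = -24x_1 - 10x_2.
A = [[0,1],[-24,-10]]; det(A-λI) = λ^2 + 10λ + 24.
Eigenvalues λ = -4, -6 with eigenvectors (1,-4), (1,-6).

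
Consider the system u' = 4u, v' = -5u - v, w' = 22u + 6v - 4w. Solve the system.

u(t) = c_1e^(4t), v(t) = -c_1e^(4t) + c_2e^(-t), w(t) = 2c_1e^(4t) + 2c_2e^(-t) + c_3e^(-4t)

Coefficient matrix A = [[4, 0, 0], [-5, -1, 0], [22, 6, -4]].
det(A - λI) = 0 gives eigenvalues λ = 4, -1, -4.
For λ=4: eigenvector (1,-1,2).
For λ=-1: eigenvector (0,1,2).
For λ=-4: eigenvector (0,0,1).
General solution: c_1e^(4t)(1,-1,2) + c_2e^(-t)(0,1,2) + c_3e^(-4t)(0,0,1).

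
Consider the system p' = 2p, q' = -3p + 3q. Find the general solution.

p(t) = -K_2e^(2t), q(t) = K_1e^(3t) - 3K_2e^(2t)

Coefficient matrix A = [[2, 0], [-3, 3]].
Characteristic polynomial det(A - λI) = λ^2 - 5λ + 6 = 0.
Eigenvalues λ = 3, 2.
For λ=3: (A-λI) row 1 is [-1, 0], so an eigenvector is (0, 1).
For λ=2: (A-λI) row 2 is [-3, 1], so an eigenvector is (-1, -3).
General solution: K_1e^(3t)(0,1) + K_2e^(2t)(-1,-3).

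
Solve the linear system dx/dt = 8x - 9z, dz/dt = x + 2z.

Coefficient matrix A = [[8, -9], [1, 2]].
Characteristic polynomial det(A - λI) = λ^2 - 10λ + 25 = 0.
Single eigenvalue λ = 5 with algebraic multiplicity 2.
Eigenvector v = (-3,-1); generalized eigenvector w with (A-λI)w=v is (2,1).
General solution: e^(5t)[C_1·v + C_2·(t·v + w)].

x(t) = -3C_1e^(5t) - 3C_2te^(5t) + 2C_2e^(5t), z(t) = -C_1e^(5t) - C_2te^(5t) + C_2e^(5t)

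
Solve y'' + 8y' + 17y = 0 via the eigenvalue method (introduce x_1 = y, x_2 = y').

y(t) = C_1e^(-4t)cos(t) + C_2e^(-4t)sin(t)

Let x_1 = y, x_2 = y'. Then x_1' = x_2 and x_2' = -17x_1 - 8x_2.
A = [[0,1],[-17,-8]]; det(A-λI) = λ^2 + 8λ + 17.
Eigenvalues λ = -4 ± i.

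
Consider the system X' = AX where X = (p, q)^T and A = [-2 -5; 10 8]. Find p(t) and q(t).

Coefficient matrix A = [[-2, -5], [10, 8]].
Characteristic polynomial det(A - λI) = λ^2 - 6λ + 34 = 0.
Eigenvalues λ = 3 ± 5i (complex conjugate pair).
For λ=3+5i: an eigenvector is (-1,1) - i(0,-1) = (-1, 1 + i).
A real fundamental pair from Re and Im of e^((3+5i)t)v: X_1 = e^(3t)(cos(5t)·(-1,1) + sin(5t)·(0,-1)), X_2 = e^(3t)(sin(5t)·(-1,1) - cos(5t)·(0,-1)).
General solution: c_1X_1 + c_2X_2.

p(t) = -c_1e^(3t)cos(5t) - c_2e^(3t)sin(5t), q(t) = -c_1e^(3t)sin(5t) + c_1e^(3t)cos(5t) + c_2e^(3t)sin(5t) + c_2e^(3t)cos(5t)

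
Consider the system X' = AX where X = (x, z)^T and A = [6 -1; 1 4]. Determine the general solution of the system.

x(t) = K_1e^(5t) + K_2te^(5t) + 2K_2e^(5t), z(t) = K_1e^(5t) + K_2te^(5t) + K_2e^(5t)

Coefficient matrix A = [[6, -1], [1, 4]].
Characteristic polynomial det(A - λI) = λ^2 - 10λ + 25 = 0.
Single eigenvalue λ = 5 with algebraic multiplicity 2.
Eigenvector v = (1,1); generalized eigenvector w with (A-λI)w=v is (2,1).
General solution: e^(5t)[K_1·v + K_2·(t·v + w)].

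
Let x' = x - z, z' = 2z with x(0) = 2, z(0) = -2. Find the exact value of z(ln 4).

-32

A = [[1,-1],[0,2]]; eigenvalues λ = 2, 1.
Eigenvectors: (-1,1) for λ=2, (1,0) for λ=1.
From the initial condition, c_1 = -2, c_2 = 0.
z(ln 4) = (-2)(4^2)(1) + (0)(4^1)(0) = -32.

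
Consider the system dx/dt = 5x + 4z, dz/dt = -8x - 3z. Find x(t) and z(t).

x(t) = -C_1e^(t)cos(4t) - C_2e^(t)sin(4t), z(t) = C_1e^(t)sin(4t) + C_1e^(t)cos(4t) + C_2e^(t)sin(4t) - C_2e^(t)cos(4t)

Coefficient matrix A = [[5, 4], [-8, -3]].
Characteristic polynomial det(A - λI) = λ^2 - 2λ + 17 = 0.
Eigenvalues λ = 1 ± 4i (complex conjugate pair).
For λ=1+4i: an eigenvector is (-1,1) - i(0,1) = (-1, 1 - i).
A real fundamental pair from Re and Im of e^((1+4i)t)v: X_1 = e^(t)(cos(4t)·(-1,1) + sin(4t)·(0,1)), X_2 = e^(t)(sin(4t)·(-1,1) - cos(4t)·(0,1)).
General solution: C_1X_1 + C_2X_2.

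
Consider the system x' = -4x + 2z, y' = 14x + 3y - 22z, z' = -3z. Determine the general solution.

x(t) = c_1e^(-4t) + 2c_3e^(-3t), y(t) = -2c_1e^(-4t) + c_2e^(3t) - c_3e^(-3t), z(t) = c_3e^(-3t)

Coefficient matrix A = [[-4, 0, 2], [14, 3, -22], [0, 0, -3]].
det(A - λI) = 0 gives eigenvalues λ = -4, 3, -3.
For λ=-4: eigenvector (1,-2,0).
For λ=3: eigenvector (0,1,0).
For λ=-3: eigenvector (2,-1,1).
General solution: c_1e^(-4t)(1,-2,0) + c_2e^(3t)(0,1,0) + c_3e^(-3t)(2,-1,1).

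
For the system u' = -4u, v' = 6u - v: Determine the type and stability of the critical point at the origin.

A = [[-4,0],[6,-1]]; det(A-λI) = λ^2 + 5λ + 4.
λ = -4, -1: both negative.

stable node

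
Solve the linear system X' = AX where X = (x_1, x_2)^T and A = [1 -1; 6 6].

x_1(t) = K_1e^(4t) - K_2e^(3t), x_2(t) = -3K_1e^(4t) + 2K_2e^(3t)

Coefficient matrix A = [[1, -1], [6, 6]].
Characteristic polynomial det(A - λI) = λ^2 - 7λ + 12 = 0.
Eigenvalues λ = 4, 3.
For λ=4: (A-λI) row 1 is [-3, -1], so an eigenvector is (1, -3).
For λ=3: (A-λI) row 1 is [-2, -1], so an eigenvector is (-1, 2).
General solution: K_1e^(4t)(1,-3) + K_2e^(3t)(-1,2).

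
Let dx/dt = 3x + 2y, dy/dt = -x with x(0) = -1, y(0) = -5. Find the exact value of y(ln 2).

2

A = [[3,2],[-1,0]]; eigenvalues λ = 2, 1.
Eigenvectors: (2,-1) for λ=2, (1,-1) for λ=1.
From the initial condition, c_1 = -6, c_2 = 11.
y(ln 2) = (-6)(2^2)(-1) + (11)(2^1)(-1) = 2.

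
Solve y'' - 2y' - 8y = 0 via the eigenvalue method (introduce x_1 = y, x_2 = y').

y(t) = C_1e^(-2t) + C_2e^(4t)

Let x_1 = y, x_2 = y'. Then x_1' = x_2 and x_2' = 8x_1 + 2x_2.
A = [[0,1],[8,2]]; det(A-λI) = λ^2 - 2λ - 8.
Eigenvalues λ = -2, 4 with eigenvectors (1,-2), (1,4).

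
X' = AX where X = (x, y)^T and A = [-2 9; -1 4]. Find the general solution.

Coefficient matrix A = [[-2, 9], [-1, 4]].
Characteristic polynomial det(A - λI) = λ^2 - 2λ + 1 = 0.
Single eigenvalue λ = 1 with algebraic multiplicity 2.
Eigenvector v = (-3,-1); generalized eigenvector w with (A-λI)w=v is (-2,-1).
General solution: e^(t)[C_1·v + C_2·(t·v + w)].

x(t) = -3C_1e^(t) - 3C_2te^(t) - 2C_2e^(t), y(t) = -C_1e^(t) - C_2te^(t) - C_2e^(t)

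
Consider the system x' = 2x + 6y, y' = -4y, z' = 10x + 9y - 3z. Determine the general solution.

Coefficient matrix A = [[2, 6, 0], [0, -4, 0], [10, 9, -3]].
det(A - λI) = 0 gives eigenvalues λ = 2, -4, -3.
For λ=2: eigenvector (1,0,2).
For λ=-4: eigenvector (-1,1,1).
For λ=-3: eigenvector (0,0,1).
General solution: K_1e^(2t)(1,0,2) + K_2e^(-4t)(-1,1,1) + K_3e^(-3t)(0,0,1).

x(t) = K_1e^(2t) - K_2e^(-4t), y(t) = K_2e^(-4t), z(t) = 2K_1e^(2t) + K_2e^(-4t) + K_3e^(-3t)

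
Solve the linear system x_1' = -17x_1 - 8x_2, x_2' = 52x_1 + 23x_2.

Coefficient matrix A = [[-17, -8], [52, 23]].
Characteristic polynomial det(A - λI) = λ^2 - 6λ + 25 = 0.
Eigenvalues λ = 3 ± 4i (complex conjugate pair).
For λ=3+4i: an eigenvector is (1,-2) - i(-1,3) = (1 + i, -2 - 3i).
A real fundamental pair from Re and Im of e^((3+4i)t)v: X_1 = e^(3t)(cos(4t)·(1,-2) + sin(4t)·(-1,3)), X_2 = e^(3t)(sin(4t)·(1,-2) - cos(4t)·(-1,3)).
General solution: C_1X_1 + C_2X_2.

x_1(t) = -C_1e^(3t)sin(4t) + C_1e^(3t)cos(4t) + C_2e^(3t)sin(4t) + C_2e^(3t)cos(4t), x_2(t) = 3C_1e^(3t)sin(4t) - 2C_1e^(3t)cos(4t) - 2C_2e^(3t)sin(4t) - 3C_2e^(3t)cos(4t)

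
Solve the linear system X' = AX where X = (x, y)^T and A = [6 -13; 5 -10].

x(t) = 2c_1e^(-2t)sin(t) - 3c_1e^(-2t)cos(t) - 3c_2e^(-2t)sin(t) - 2c_2e^(-2t)cos(t), y(t) = c_1e^(-2t)sin(t) - 2c_1e^(-2t)cos(t) - 2c_2e^(-2t)sin(t) - c_2e^(-2t)cos(t)

Coefficient matrix A = [[6, -13], [5, -10]].
Characteristic polynomial det(A - λI) = λ^2 + 4λ + 5 = 0.
Eigenvalues λ = -2 ± i (complex conjugate pair).
For λ=-2+i: an eigenvector is (-3,-2) - i(2,1) = (-3 - 2i, -2 - i).
A real fundamental pair from Re and Im of e^((-2+i)t)v: X_1 = e^(-2t)(cos(t)·(-3,-2) + sin(t)·(2,1)), X_2 = e^(-2t)(sin(t)·(-3,-2) - cos(t)·(2,1)).
General solution: c_1X_1 + c_2X_2.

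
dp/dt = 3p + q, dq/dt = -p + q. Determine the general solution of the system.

Coefficient matrix A = [[3, 1], [-1, 1]].
Characteristic polynomial det(A - λI) = λ^2 - 4λ + 4 = 0.
Single eigenvalue λ = 2 with algebraic multiplicity 2.
Eigenvector v = (1,-1); generalized eigenvector w with (A-λI)w=v is (1,0).
General solution: e^(2t)[c_1·v + c_2·(t·v + w)].

p(t) = c_1e^(2t) + c_2te^(2t) + c_2e^(2t), q(t) = -c_1e^(2t) - c_2te^(2t)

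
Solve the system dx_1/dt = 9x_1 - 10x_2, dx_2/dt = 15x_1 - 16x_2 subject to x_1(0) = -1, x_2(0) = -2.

x_1(t) = e^(-t) - 2e^(-6t), x_2(t) = e^(-t) - 3e^(-6t)

Coefficient matrix A = [[9, -10], [15, -16]].
Characteristic polynomial det(A - λI) = λ^2 + 7λ + 6 = 0.
Eigenvalues λ = -1, -6.
For λ=-1: (A-λI) row 1 is [10, -10], so an eigenvector is (-1, -1).
For λ=-6: (A-λI) row 1 is [15, -10], so an eigenvector is (-2, -3).
General solution: K_1e^(-t)(-1,-1) + K_2e^(-6t)(-2,-3).
Applying x_1(0)=-1, x_2(0)=-2 gives K_1=-1, K_2=1.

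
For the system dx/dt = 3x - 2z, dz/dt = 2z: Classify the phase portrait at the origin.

A = [[3,-2],[0,2]]; det(A-λI) = λ^2 - 5λ + 6.
λ = 3, 2: both positive.

unstable node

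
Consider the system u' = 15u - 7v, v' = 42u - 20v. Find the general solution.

Coefficient matrix A = [[15, -7], [42, -20]].
Characteristic polynomial det(A - λI) = λ^2 + 5λ - 6 = 0.
Eigenvalues λ = 1, -6.
For λ=1: (A-λI) row 1 is [14, -7], so an eigenvector is (1, 2).
For λ=-6: (A-λI) row 1 is [21, -7], so an eigenvector is (-1, -3).
General solution: C_1e^(t)(1,2) + C_2e^(-6t)(-1,-3).

u(t) = C_1e^(t) - C_2e^(-6t), v(t) = 2C_1e^(t) - 3C_2e^(-6t)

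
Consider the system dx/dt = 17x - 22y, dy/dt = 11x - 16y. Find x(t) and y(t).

x(t) = K_1e^(-5t) + 2K_2e^(6t), y(t) = K_1e^(-5t) + K_2e^(6t)

Coefficient matrix A = [[17, -22], [11, -16]].
Characteristic polynomial det(A - λI) = λ^2 - λ - 30 = 0.
Eigenvalues λ = -5, 6.
For λ=-5: (A-λI) row 1 is [22, -22], so an eigenvector is (1, 1).
For λ=6: (A-λI) row 1 is [11, -22], so an eigenvector is (2, 1).
General solution: K_1e^(-5t)(1,1) + K_2e^(6t)(2,1).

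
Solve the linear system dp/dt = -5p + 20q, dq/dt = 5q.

Coefficient matrix A = [[-5, 20], [0, 5]].
Characteristic polynomial det(A - λI) = λ^2 - 25 = 0.
Eigenvalues λ = -5, 5.
For λ=-5: (A-λI) row 1 is [0, 20], so an eigenvector is (1, 0).
For λ=5: (A-λI) row 1 is [-10, 20], so an eigenvector is (-2, -1).
General solution: C_1e^(-5t)(1,0) + C_2e^(5t)(-2,-1).

p(t) = C_1e^(-5t) - 2C_2e^(5t), q(t) = -C_2e^(5t)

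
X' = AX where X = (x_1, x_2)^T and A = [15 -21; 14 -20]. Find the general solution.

x_1(t) = c_1e^(-6t) - 3c_2e^(t), x_2(t) = c_1e^(-6t) - 2c_2e^(t)

Coefficient matrix A = [[15, -21], [14, -20]].
Characteristic polynomial det(A - λI) = λ^2 + 5λ - 6 = 0.
Eigenvalues λ = -6, 1.
For λ=-6: (A-λI) row 1 is [21, -21], so an eigenvector is (1, 1).
For λ=1: (A-λI) row 1 is [14, -21], so an eigenvector is (-3, -2).
General solution: c_1e^(-6t)(1,1) + c_2e^(t)(-3,-2).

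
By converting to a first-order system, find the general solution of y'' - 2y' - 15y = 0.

y(t) = c_1e^(-3t) + c_2e^(5t)

Let x_1 = y, x_2 = y'. Then x_1' = x_2 and x_2' = 15x_1 + 2x_2.
A = [[0,1],[15,2]]; det(A-λI) = λ^2 - 2λ - 15.
Eigenvalues λ = -3, 5 with eigenvectors (1,-3), (1,5).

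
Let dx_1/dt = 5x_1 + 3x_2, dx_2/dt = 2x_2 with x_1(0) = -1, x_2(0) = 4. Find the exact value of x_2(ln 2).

A = [[5,3],[0,2]]; eigenvalues λ = 2, 5.
Eigenvectors: (-1,1) for λ=2, (1,0) for λ=5.
From the initial condition, c_1 = 4, c_2 = 3.
x_2(ln 2) = (4)(2^2)(1) + (3)(2^5)(0) = 16.

16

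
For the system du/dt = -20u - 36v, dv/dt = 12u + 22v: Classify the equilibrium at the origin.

saddle

A = [[-20,-36],[12,22]]; det(A-λI) = λ^2 - 2λ - 8.
λ = -2, 4: opposite signs.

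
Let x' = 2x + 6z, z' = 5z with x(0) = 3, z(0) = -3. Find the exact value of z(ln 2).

A = [[2,6],[0,5]]; eigenvalues λ = 2, 5.
Eigenvectors: (1,0) for λ=2, (2,1) for λ=5.
From the initial condition, c_1 = 9, c_2 = -3.
z(ln 2) = (9)(2^2)(0) + (-3)(2^5)(1) = -96.

-96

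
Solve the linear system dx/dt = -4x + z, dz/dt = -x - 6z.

Coefficient matrix A = [[-4, 1], [-1, -6]].
Characteristic polynomial det(A - λI) = λ^2 + 10λ + 25 = 0.
Single eigenvalue λ = -5 with algebraic multiplicity 2.
Eigenvector v = (-1,1); generalized eigenvector w with (A-λI)w=v is (2,-3).
General solution: e^(-5t)[c_1·v + c_2·(t·v + w)].

x(t) = -c_1e^(-5t) - c_2te^(-5t) + 2c_2e^(-5t), z(t) = c_1e^(-5t) + c_2te^(-5t) - 3c_2e^(-5t)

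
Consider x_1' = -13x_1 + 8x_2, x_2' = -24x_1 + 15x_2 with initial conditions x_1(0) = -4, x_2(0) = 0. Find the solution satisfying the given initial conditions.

Coefficient matrix A = [[-13, 8], [-24, 15]].
Characteristic polynomial det(A - λI) = λ^2 - 2λ - 3 = 0.
Eigenvalues λ = -1, 3.
For λ=-1: (A-λI) row 1 is [-12, 8], so an eigenvector is (-2, -3).
For λ=3: (A-λI) row 1 is [-16, 8], so an eigenvector is (-1, -2).
General solution: K_1e^(-t)(-2,-3) + K_2e^(3t)(-1,-2).
Applying x_1(0)=-4, x_2(0)=0 gives K_1=8, K_2=-12.

x_1(t) = 12e^(3t) - 16e^(-t), x_2(t) = 24e^(3t) - 24e^(-t)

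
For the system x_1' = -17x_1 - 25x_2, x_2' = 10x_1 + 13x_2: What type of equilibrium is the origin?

A = [[-17,-25],[10,13]]; det(A-λI) = λ^2 + 4λ + 29.
λ = -2 ± 5i: negative real part.

stable spiral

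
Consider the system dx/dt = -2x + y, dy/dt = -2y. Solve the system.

Coefficient matrix A = [[-2, 1], [0, -2]].
Characteristic polynomial det(A - λI) = λ^2 + 4λ + 4 = 0.
Single eigenvalue λ = -2 with algebraic multiplicity 2.
Eigenvector v = (1,0); generalized eigenvector w with (A-λI)w=v is (2,1).
General solution: e^(-2t)[K_1·v + K_2·(t·v + w)].

x(t) = K_1e^(-2t) + K_2te^(-2t) + 2K_2e^(-2t), y(t) = K_2e^(-2t)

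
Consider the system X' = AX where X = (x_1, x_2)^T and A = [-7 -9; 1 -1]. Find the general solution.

x_1(t) = -3C_1e^(-4t) - 3C_2te^(-4t) - 2C_2e^(-4t), x_2(t) = C_1e^(-4t) + C_2te^(-4t) + C_2e^(-4t)

Coefficient matrix A = [[-7, -9], [1, -1]].
Characteristic polynomial det(A - λI) = λ^2 + 8λ + 16 = 0.
Single eigenvalue λ = -4 with algebraic multiplicity 2.
Eigenvector v = (-3,1); generalized eigenvector w with (A-λI)w=v is (-2,1).
General solution: e^(-4t)[C_1·v + C_2·(t·v + w)].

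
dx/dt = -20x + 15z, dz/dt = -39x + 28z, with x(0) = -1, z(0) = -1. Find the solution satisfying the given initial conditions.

Coefficient matrix A = [[-20, 15], [-39, 28]].
Characteristic polynomial det(A - λI) = λ^2 - 8λ + 25 = 0.
Eigenvalues λ = 4 ± 3i (complex conjugate pair).
For λ=4+3i: an eigenvector is (2,3) - i(-1,-2) = (2 + i, 3 + 2i).
A real fundamental pair from Re and Im of e^((4+3i)t)v: X_1 = e^(4t)(cos(3t)·(2,3) + sin(3t)·(-1,-2)), X_2 = e^(4t)(sin(3t)·(2,3) - cos(3t)·(-1,-2)).
General solution: C_1X_1 + C_2X_2.
Applying x(0)=-1, z(0)=-1 gives C_1=-1, C_2=1.

x(t) = 3e^(4t)sin(3t) - e^(4t)cos(3t), z(t) = 5e^(4t)sin(3t) - e^(4t)cos(3t)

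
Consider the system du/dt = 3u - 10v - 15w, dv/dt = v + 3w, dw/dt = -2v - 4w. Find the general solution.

Coefficient matrix A = [[3, -10, -15], [0, 1, 3], [0, -2, -4]].
det(A - λI) = 0 gives eigenvalues λ = 3, -1, -2.
For λ=3: eigenvector (1,0,0).
For λ=-1: eigenvector (0,3,-2).
For λ=-2: eigenvector (1,-1,1).
General solution: K_1e^(3t)(1,0,0) + K_2e^(-t)(0,3,-2) + K_3e^(-2t)(1,-1,1).

u(t) = K_1e^(3t) + K_3e^(-2t), v(t) = 3K_2e^(-t) - K_3e^(-2t), w(t) = -2K_2e^(-t) + K_3e^(-2t)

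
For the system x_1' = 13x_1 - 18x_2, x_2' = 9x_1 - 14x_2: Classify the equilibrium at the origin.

saddle

A = [[13,-18],[9,-14]]; det(A-λI) = λ^2 + λ - 20.
λ = -5, 4: opposite signs.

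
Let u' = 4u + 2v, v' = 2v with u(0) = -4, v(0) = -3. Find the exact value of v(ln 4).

A = [[4,2],[0,2]]; eigenvalues λ = 4, 2.
Eigenvectors: (-1,0) for λ=4, (-1,1) for λ=2.
From the initial condition, c_1 = 7, c_2 = -3.
v(ln 4) = (7)(4^4)(0) + (-3)(4^2)(1) = -48.

-48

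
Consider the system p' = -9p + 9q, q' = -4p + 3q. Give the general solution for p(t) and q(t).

p(t) = -3K_1e^(-3t) - 3K_2te^(-3t) - K_2e^(-3t), q(t) = -2K_1e^(-3t) - 2K_2te^(-3t) - K_2e^(-3t)

Coefficient matrix A = [[-9, 9], [-4, 3]].
Characteristic polynomial det(A - λI) = λ^2 + 6λ + 9 = 0.
Single eigenvalue λ = -3 with algebraic multiplicity 2.
Eigenvector v = (-3,-2); generalized eigenvector w with (A-λI)w=v is (-1,-1).
General solution: e^(-3t)[K_1·v + K_2·(t·v + w)].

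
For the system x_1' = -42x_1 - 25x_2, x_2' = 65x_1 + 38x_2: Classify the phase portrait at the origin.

stable spiral

A = [[-42,-25],[65,38]]; det(A-λI) = λ^2 + 4λ + 29.
λ = -2 ± 5i: negative real part.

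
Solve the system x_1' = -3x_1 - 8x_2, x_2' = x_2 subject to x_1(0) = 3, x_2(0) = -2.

x_1(t) = 4e^(t) - e^(-3t), x_2(t) = -2e^(t)

Coefficient matrix A = [[-3, -8], [0, 1]].
Characteristic polynomial det(A - λI) = λ^2 + 2λ - 3 = 0.
Eigenvalues λ = -3, 1.
For λ=-3: (A-λI) row 1 is [0, -8], so an eigenvector is (-1, 0).
For λ=1: (A-λI) row 1 is [-4, -8], so an eigenvector is (-2, 1).
General solution: K_1e^(-3t)(-1,0) + K_2e^(t)(-2,1).
Applying x_1(0)=3, x_2(0)=-2 gives K_1=1, K_2=-2.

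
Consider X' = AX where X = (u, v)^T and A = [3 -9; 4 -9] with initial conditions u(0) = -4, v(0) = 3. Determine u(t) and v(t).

u(t) = -51te^(-3t) - 4e^(-3t), v(t) = -34te^(-3t) + 3e^(-3t)

Coefficient matrix A = [[3, -9], [4, -9]].
Characteristic polynomial det(A - λI) = λ^2 + 6λ + 9 = 0.
Single eigenvalue λ = -3 with algebraic multiplicity 2.
Eigenvector v = (-3,-2); generalized eigenvector w with (A-λI)w=v is (-2,-1).
General solution: e^(-3t)[C_1·v + C_2·(t·v + w)].
Applying u(0)=-4, v(0)=3 gives C_1=-10, C_2=17.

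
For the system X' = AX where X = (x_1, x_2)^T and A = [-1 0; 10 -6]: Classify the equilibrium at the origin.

stable node

A = [[-1,0],[10,-6]]; det(A-λI) = λ^2 + 7λ + 6.
λ = -6, -1: both negative.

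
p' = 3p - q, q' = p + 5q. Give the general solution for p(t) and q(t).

Coefficient matrix A = [[3, -1], [1, 5]].
Characteristic polynomial det(A - λI) = λ^2 - 8λ + 16 = 0.
Single eigenvalue λ = 4 with algebraic multiplicity 2.
Eigenvector v = (1,-1); generalized eigenvector w with (A-λI)w=v is (-2,1).
General solution: e^(4t)[C_1·v + C_2·(t·v + w)].

p(t) = C_1e^(4t) + C_2te^(4t) - 2C_2e^(4t), q(t) = -C_1e^(4t) - C_2te^(4t) + C_2e^(4t)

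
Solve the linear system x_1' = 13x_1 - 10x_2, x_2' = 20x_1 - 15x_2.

Coefficient matrix A = [[13, -10], [20, -15]].
Characteristic polynomial det(A - λI) = λ^2 + 2λ + 5 = 0.
Eigenvalues λ = -1 ± 2i (complex conjugate pair).
For λ=-1+2i: an eigenvector is (-1,-1) - i(-2,-3) = (-1 + 2i, -1 + 3i).
A real fundamental pair from Re and Im of e^((-1+2i)t)v: X_1 = e^(-t)(cos(2t)·(-1,-1) + sin(2t)·(-2,-3)), X_2 = e^(-t)(sin(2t)·(-1,-1) - cos(2t)·(-2,-3)).
General solution: c_1X_1 + c_2X_2.

x_1(t) = -2c_1e^(-t)sin(2t) - c_1e^(-t)cos(2t) - c_2e^(-t)sin(2t) + 2c_2e^(-t)cos(2t), x_2(t) = -3c_1e^(-t)sin(2t) - c_1e^(-t)cos(2t) - c_2e^(-t)sin(2t) + 3c_2e^(-t)cos(2t)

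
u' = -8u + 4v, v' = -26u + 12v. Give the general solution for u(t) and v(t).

Coefficient matrix A = [[-8, 4], [-26, 12]].
Characteristic polynomial det(A - λI) = λ^2 - 4λ + 8 = 0.
Eigenvalues λ = 2 ± 2i (complex conjugate pair).
For λ=2+2i: an eigenvector is (1,2) - i(-1,-3) = (1 + i, 2 + 3i).
A real fundamental pair from Re and Im of e^((2+2i)t)v: X_1 = e^(2t)(cos(2t)·(1,2) + sin(2t)·(-1,-3)), X_2 = e^(2t)(sin(2t)·(1,2) - cos(2t)·(-1,-3)).
General solution: K_1X_1 + K_2X_2.

u(t) = -K_1e^(2t)sin(2t) + K_1e^(2t)cos(2t) + K_2e^(2t)sin(2t) + K_2e^(2t)cos(2t), v(t) = -3K_1e^(2t)sin(2t) + 2K_1e^(2t)cos(2t) + 2K_2e^(2t)sin(2t) + 3K_2e^(2t)cos(2t)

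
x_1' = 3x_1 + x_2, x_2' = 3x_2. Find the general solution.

x_1(t) = -c_1e^(3t) - c_2te^(3t) - 2c_2e^(3t), x_2(t) = -c_2e^(3t)

Coefficient matrix A = [[3, 1], [0, 3]].
Characteristic polynomial det(A - λI) = λ^2 - 6λ + 9 = 0.
Single eigenvalue λ = 3 with algebraic multiplicity 2.
Eigenvector v = (-1,0); generalized eigenvector w with (A-λI)w=v is (-2,-1).
General solution: e^(3t)[c_1·v + c_2·(t·v + w)].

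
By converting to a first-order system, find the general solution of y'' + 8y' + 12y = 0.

y(t) = C_1e^(-6t) + C_2e^(-2t)

Let x_1 = y, x_2 = y'. Then x_1' = x_2 and x_2' = -12x_1 - 8x_2.
A = [[0,1],[-12,-8]]; det(A-λI) = λ^2 + 8λ + 12.
Eigenvalues λ = -6, -2 with eigenvectors (1,-6), (1,-2).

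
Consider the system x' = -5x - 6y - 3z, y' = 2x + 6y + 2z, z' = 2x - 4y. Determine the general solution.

Coefficient matrix A = [[-5, -6, -3], [2, 6, 2], [2, -4, 0]].
det(A - λI) = 0 gives eigenvalues λ = 1, 2, -2.
For λ=1: eigenvector (1,2,-6).
For λ=2: eigenvector (0,1,-2).
For λ=-2: eigenvector (1,0,-1).
General solution: K_1e^(t)(1,2,-6) + K_2e^(2t)(0,1,-2) + K_3e^(-2t)(1,0,-1).

x(t) = K_1e^(t) + K_3e^(-2t), y(t) = 2K_1e^(t) + K_2e^(2t), z(t) = -6K_1e^(t) - 2K_2e^(2t) - K_3e^(-2t)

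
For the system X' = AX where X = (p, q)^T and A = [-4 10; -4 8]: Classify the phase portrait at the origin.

unstable spiral

A = [[-4,10],[-4,8]]; det(A-λI) = λ^2 - 4λ + 8.
λ = 2 ± 2i: positive real part.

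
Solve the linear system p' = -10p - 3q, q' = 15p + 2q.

Coefficient matrix A = [[-10, -3], [15, 2]].
Characteristic polynomial det(A - λI) = λ^2 + 8λ + 25 = 0.
Eigenvalues λ = -4 ± 3i (complex conjugate pair).
For λ=-4+3i: an eigenvector is (0,1) - i(-1,2) = (0 + i, 1 - 2i).
A real fundamental pair from Re and Im of e^((-4+3i)t)v: X_1 = e^(-4t)(cos(3t)·(0,1) + sin(3t)·(-1,2)), X_2 = e^(-4t)(sin(3t)·(0,1) - cos(3t)·(-1,2)).
General solution: c_1X_1 + c_2X_2.

p(t) = -c_1e^(-4t)sin(3t) + c_2e^(-4t)cos(3t), q(t) = 2c_1e^(-4t)sin(3t) + c_1e^(-4t)cos(3t) + c_2e^(-4t)sin(3t) - 2c_2e^(-4t)cos(3t)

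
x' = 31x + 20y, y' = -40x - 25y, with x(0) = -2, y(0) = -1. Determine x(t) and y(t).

x(t) = -19e^(3t)sin(4t) - 2e^(3t)cos(4t), y(t) = 27e^(3t)sin(4t) - e^(3t)cos(4t)

Coefficient matrix A = [[31, 20], [-40, -25]].
Characteristic polynomial det(A - λI) = λ^2 - 6λ + 25 = 0.
Eigenvalues λ = 3 ± 4i (complex conjugate pair).
For λ=3+4i: an eigenvector is (-1,1) - i(-2,3) = (-1 + 2i, 1 - 3i).
A real fundamental pair from Re and Im of e^((3+4i)t)v: X_1 = e^(3t)(cos(4t)·(-1,1) + sin(4t)·(-2,3)), X_2 = e^(3t)(sin(4t)·(-1,1) - cos(4t)·(-2,3)).
General solution: K_1X_1 + K_2X_2.
Applying x(0)=-2, y(0)=-1 gives K_1=8, K_2=3.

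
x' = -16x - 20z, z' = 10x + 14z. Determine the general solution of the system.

Coefficient matrix A = [[-16, -20], [10, 14]].
Characteristic polynomial det(A - λI) = λ^2 + 2λ - 24 = 0.
Eigenvalues λ = 4, -6.
For λ=4: (A-λI) row 1 is [-20, -20], so an eigenvector is (1, -1).
For λ=-6: (A-λI) row 1 is [-10, -20], so an eigenvector is (2, -1).
General solution: K_1e^(4t)(1,-1) + K_2e^(-6t)(2,-1).

x(t) = K_1e^(4t) + 2K_2e^(-6t), z(t) = -K_1e^(4t) - K_2e^(-6t)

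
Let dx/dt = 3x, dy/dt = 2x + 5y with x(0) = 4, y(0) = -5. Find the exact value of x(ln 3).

108

A = [[3,0],[2,5]]; eigenvalues λ = 5, 3.
Eigenvectors: (0,-1) for λ=5, (1,-1) for λ=3.
From the initial condition, c_1 = 1, c_2 = 4.
x(ln 3) = (1)(3^5)(0) + (4)(3^3)(1) = 108.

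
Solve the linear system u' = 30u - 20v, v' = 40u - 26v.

Coefficient matrix A = [[30, -20], [40, -26]].
Characteristic polynomial det(A - λI) = λ^2 - 4λ + 20 = 0.
Eigenvalues λ = 2 ± 4i (complex conjugate pair).
For λ=2+4i: an eigenvector is (1,1) - i(2,3) = (1 - 2i, 1 - 3i).
A real fundamental pair from Re and Im of e^((2+4i)t)v: X_1 = e^(2t)(cos(4t)·(1,1) + sin(4t)·(2,3)), X_2 = e^(2t)(sin(4t)·(1,1) - cos(4t)·(2,3)).
General solution: K_1X_1 + K_2X_2.

u(t) = 2K_1e^(2t)sin(4t) + K_1e^(2t)cos(4t) + K_2e^(2t)sin(4t) - 2K_2e^(2t)cos(4t), v(t) = 3K_1e^(2t)sin(4t) + K_1e^(2t)cos(4t) + K_2e^(2t)sin(4t) - 3K_2e^(2t)cos(4t)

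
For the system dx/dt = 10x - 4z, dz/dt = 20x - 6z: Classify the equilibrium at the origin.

unstable spiral

A = [[10,-4],[20,-6]]; det(A-λI) = λ^2 - 4λ + 20.
λ = 2 ± 4i: positive real part.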